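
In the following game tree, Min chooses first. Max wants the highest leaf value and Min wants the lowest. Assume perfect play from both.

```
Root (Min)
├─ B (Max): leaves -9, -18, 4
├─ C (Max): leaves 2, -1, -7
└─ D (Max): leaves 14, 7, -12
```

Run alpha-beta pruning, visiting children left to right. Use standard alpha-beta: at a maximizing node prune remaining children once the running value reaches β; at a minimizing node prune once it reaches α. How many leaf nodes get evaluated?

B [α=-∞,β=+∞]: v=4
C [α=-∞,β=4]: v=2
D [α=-∞,β=2]: v=14 after child 1 ≥ β → β-cutoff, skip 2
Root [α=-∞,β=+∞]: v=2
Leaves evaluated: 7 of 9.

7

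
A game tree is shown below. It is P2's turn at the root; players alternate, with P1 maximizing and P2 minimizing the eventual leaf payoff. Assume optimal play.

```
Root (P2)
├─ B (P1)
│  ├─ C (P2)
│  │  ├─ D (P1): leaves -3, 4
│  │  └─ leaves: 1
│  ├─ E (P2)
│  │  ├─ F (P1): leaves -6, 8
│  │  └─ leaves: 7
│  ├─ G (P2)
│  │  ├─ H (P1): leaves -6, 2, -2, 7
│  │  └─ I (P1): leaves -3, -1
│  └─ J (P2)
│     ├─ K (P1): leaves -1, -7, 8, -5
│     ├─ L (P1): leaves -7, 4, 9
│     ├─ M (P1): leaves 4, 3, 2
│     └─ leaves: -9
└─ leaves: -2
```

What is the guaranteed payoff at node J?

-9

K: max(-1, -7, 8, -5) = 8
L: max(-7, 4, 9) = 9
M: max(4, 3, 2) = 4
J: min(8, 9, 4, -9) = -9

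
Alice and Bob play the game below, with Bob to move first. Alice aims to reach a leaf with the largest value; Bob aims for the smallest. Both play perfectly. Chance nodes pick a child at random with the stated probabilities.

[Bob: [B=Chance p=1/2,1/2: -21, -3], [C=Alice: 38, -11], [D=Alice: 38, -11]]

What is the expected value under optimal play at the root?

-12

B (Chance): 1/2·-21 + 1/2·-3 = -12
C (Alice): max(38, -11) = 38
D (Alice): max(38, -11) = 38
Root (Bob): min(-12, 38, 38) = -12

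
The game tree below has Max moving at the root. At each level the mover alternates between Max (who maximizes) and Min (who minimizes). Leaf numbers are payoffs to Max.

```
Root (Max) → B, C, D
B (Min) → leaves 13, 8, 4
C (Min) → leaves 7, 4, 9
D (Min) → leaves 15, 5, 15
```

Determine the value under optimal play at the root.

B (Min): min(13, 8, 4) = 4
C (Min): min(7, 4, 9) = 4
D (Min): min(15, 5, 15) = 5
Root (Max): max(4, 4, 5) = 5

5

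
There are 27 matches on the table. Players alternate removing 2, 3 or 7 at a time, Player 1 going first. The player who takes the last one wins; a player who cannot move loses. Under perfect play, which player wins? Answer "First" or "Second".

First

i:   0  1  2  3  4  5  6  7  8  9 10 11 12 13 14 15 16 17 18 19 20 21 22 23 24 25 26 27
     L  L  W  W  W  L  L  W  W  W  L  L  W  W  W  L  L  W  W  W  L  L  W  W  W  L  L  W
Position 27 is W, so the first player wins.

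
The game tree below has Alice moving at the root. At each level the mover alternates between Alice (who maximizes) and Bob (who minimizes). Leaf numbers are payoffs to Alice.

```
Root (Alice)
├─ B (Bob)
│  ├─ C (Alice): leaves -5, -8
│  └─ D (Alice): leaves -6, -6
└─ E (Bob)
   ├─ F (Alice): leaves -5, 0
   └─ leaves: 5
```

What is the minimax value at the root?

C (Alice): max(-5, -8) = -5
D (Alice): max(-6, -6) = -6
B (Bob): min(-5, -6) = -6
F (Alice): max(-5, 0) = 0
E (Bob): min(0, 5) = 0
Root (Alice): max(-6, 0) = 0

0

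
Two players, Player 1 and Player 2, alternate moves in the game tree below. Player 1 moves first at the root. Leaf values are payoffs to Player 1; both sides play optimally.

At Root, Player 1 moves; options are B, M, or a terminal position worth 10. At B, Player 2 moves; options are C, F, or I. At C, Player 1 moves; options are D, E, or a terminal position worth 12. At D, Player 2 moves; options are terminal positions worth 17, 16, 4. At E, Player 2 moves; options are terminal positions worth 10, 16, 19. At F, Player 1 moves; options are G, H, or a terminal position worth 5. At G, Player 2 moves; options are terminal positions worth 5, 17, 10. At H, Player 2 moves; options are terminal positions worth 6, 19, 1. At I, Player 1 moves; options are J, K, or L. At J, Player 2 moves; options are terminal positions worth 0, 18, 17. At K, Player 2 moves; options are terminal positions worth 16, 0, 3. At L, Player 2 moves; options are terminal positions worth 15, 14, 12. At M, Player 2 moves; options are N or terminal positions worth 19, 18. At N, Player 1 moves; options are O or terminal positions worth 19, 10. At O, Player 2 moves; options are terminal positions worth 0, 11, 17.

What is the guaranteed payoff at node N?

O: min(0, 11, 17) = 0
N: max(0, 19, 10) = 19

19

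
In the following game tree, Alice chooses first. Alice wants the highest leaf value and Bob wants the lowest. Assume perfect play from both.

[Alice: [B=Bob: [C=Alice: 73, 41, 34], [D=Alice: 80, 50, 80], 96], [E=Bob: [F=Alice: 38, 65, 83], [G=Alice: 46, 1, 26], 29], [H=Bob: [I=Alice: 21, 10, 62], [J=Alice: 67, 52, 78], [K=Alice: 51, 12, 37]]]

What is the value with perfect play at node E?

29

F: max(38, 65, 83) = 83
G: max(46, 1, 26) = 46
E: min(83, 46, 29) = 29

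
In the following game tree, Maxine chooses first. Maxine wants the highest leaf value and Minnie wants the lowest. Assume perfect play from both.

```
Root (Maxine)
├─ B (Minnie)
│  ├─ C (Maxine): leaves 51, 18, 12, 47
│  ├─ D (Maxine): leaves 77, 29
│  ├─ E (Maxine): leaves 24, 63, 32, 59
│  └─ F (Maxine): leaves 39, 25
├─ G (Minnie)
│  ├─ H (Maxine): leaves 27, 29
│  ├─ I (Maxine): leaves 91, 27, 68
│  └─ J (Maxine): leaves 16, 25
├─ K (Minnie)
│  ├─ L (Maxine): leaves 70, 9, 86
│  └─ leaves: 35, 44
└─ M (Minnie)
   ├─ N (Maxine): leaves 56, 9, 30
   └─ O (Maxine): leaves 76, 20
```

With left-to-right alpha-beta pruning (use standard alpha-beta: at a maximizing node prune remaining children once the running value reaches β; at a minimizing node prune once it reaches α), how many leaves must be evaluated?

C [α=-∞,β=+∞]: v=51
D [α=-∞,β=51]: v=77 after child 1 ≥ β → β-cutoff, skip 1
E [α=-∞,β=51]: v=63 after child 2 ≥ β → β-cutoff, skip 2
F [α=-∞,β=51]: v=39
B [α=-∞,β=+∞]: v=39
H [α=39,β=+∞]: v=29
G [α=39,β=+∞]: v=29 after child 1 ≤ α → α-cutoff, skip 2
L [α=39,β=+∞]: v=86
K [α=39,β=+∞]: v=35 after child 2 ≤ α → α-cutoff, skip 1
N [α=39,β=+∞]: v=56
O [α=39,β=56]: v=76 after child 1 ≥ β → β-cutoff, skip 1
M [α=39,β=+∞]: v=56
Root [α=-∞,β=+∞]: v=56
Leaves evaluated: 19 of 29.

19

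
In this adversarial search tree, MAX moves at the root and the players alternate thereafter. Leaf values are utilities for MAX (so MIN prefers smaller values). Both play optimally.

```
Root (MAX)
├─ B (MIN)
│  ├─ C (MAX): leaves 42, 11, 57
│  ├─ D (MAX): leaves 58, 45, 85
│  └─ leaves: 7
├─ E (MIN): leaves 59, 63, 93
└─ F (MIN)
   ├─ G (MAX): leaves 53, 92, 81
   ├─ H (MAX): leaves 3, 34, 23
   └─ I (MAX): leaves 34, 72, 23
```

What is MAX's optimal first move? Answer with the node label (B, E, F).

E

C (MAX): max(42, 11, 57) = 57
D (MAX): max(58, 45, 85) = 85
B (MIN): min(57, 85, 7) = 7
E (MIN): min(59, 63, 93) = 59
G (MAX): max(53, 92, 81) = 92
H (MAX): max(3, 34, 23) = 34
I (MAX): max(34, 72, 23) = 72
F (MIN): min(92, 34, 72) = 34
Root (MAX): max(7, 59, 34) = 59
MAX picks the child with the highest value: E (value 59).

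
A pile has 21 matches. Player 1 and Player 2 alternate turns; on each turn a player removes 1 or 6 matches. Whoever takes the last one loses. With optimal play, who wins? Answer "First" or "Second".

Compute winning (W) and losing (L) positions by backward induction:
i:   0  1  2  3  4  5  6  7  8  9 10 11 12 13 14 15 16 17 18 19 20 21
     W  L  W  L  W  L  W  W  L  W  L  W  L  W  W  L  W  L  W  L  W  W
Position 21 is W, so the first player wins.

First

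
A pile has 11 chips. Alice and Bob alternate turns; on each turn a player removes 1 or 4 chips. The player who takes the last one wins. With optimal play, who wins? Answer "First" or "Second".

First

Mark each pile size as W (mover wins) or L (mover loses):
i:   0  1  2  3  4  5  6  7  8  9 10 11
     L  W  L  W  W  L  W  L  W  W  L  W
Position 11 is W, so the first player wins.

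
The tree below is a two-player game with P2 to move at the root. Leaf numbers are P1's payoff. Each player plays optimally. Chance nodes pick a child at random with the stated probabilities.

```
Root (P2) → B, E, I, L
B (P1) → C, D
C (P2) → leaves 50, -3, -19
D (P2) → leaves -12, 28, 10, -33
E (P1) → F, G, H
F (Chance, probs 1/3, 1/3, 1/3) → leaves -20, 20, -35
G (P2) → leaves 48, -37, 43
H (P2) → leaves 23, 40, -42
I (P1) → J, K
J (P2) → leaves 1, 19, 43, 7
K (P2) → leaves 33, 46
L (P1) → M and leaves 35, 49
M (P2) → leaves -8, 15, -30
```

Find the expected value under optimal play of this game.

C (P2): min(50, -3, -19) = -19
D (P2): min(-12, 28, 10, -33) = -33
B (P1): max(-19, -33) = -19
F (Chance): 1/3·-20 + 1/3·20 + 1/3·-35 = -11.67
G (P2): min(48, -37, 43) = -37
H (P2): min(23, 40, -42) = -42
E (P1): max(-11.67, -37, -42) = -11.67
J (P2): min(1, 19, 43, 7) = 1
K (P2): min(33, 46) = 33
I (P1): max(1, 33) = 33
M (P2): min(-8, 15, -30) = -30
L (P1): max(-30, 35, 49) = 49
Root (P2): min(-19, -11.67, 33, 49) = -19

-19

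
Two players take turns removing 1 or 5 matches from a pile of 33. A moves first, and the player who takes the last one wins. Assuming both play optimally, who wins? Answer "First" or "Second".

i:   0  1  2  3  4  5  6  7  8  9 10 11 12 13 14 15 16 17 18 19 20 21 22 23 24 25 26 27 28 29 30 31 32 33
     L  W  L  W  L  W  L  W  L  W  L  W  L  W  L  W  L  W  L  W  L  W  L  W  L  W  L  W  L  W  L  W  L  W
Position 33 is W, so the first player wins.

First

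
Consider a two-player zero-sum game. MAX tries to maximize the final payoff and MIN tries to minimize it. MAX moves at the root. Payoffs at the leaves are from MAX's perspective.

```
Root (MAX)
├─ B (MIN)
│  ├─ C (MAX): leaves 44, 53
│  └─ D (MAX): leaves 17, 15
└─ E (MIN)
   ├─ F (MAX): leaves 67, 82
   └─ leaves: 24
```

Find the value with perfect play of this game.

C (MAX): max(44, 53) = 53
D (MAX): max(17, 15) = 17
B (MIN): min(53, 17) = 17
F (MAX): max(67, 82) = 82
E (MIN): min(82, 24) = 24
Root (MAX): max(17, 24) = 24

24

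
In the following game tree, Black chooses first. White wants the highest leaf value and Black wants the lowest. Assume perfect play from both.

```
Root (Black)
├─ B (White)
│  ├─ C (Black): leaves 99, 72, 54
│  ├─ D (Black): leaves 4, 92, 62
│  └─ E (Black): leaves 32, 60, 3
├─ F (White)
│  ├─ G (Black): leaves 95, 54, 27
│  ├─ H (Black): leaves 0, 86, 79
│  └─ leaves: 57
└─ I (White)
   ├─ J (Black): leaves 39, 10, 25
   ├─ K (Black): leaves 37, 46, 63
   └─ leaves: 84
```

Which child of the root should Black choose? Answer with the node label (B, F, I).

B

C (Black): min(99, 72, 54) = 54
D (Black): min(4, 92, 62) = 4
E (Black): min(32, 60, 3) = 3
B (White): max(54, 4, 3) = 54
G (Black): min(95, 54, 27) = 27
H (Black): min(0, 86, 79) = 0
F (White): max(27, 0, 57) = 57
J (Black): min(39, 10, 25) = 10
K (Black): min(37, 46, 63) = 37
I (White): max(10, 37, 84) = 84
Root (Black): min(54, 57, 84) = 54
Black picks the child with the lowest value: B (value 54).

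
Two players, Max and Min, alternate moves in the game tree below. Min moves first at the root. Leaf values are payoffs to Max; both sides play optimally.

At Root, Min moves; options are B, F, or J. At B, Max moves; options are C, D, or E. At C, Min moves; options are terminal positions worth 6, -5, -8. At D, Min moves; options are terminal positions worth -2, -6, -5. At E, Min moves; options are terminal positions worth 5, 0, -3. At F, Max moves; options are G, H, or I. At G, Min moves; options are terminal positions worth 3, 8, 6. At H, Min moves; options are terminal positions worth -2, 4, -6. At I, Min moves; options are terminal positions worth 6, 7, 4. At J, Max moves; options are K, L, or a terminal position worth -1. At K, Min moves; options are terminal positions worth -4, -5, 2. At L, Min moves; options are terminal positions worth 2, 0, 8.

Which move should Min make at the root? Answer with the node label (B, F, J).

C (Min): min(6, -5, -8) = -8
D (Min): min(-2, -6, -5) = -6
E (Min): min(5, 0, -3) = -3
B (Max): max(-8, -6, -3) = -3
G (Min): min(3, 8, 6) = 3
H (Min): min(-2, 4, -6) = -6
I (Min): min(6, 7, 4) = 4
F (Max): max(3, -6, 4) = 4
K (Min): min(-4, -5, 2) = -5
L (Min): min(2, 0, 8) = 0
J (Max): max(-5, 0, -1) = 0
Root (Min): min(-3, 4, 0) = -3
Min picks the child with the lowest value: B (value -3).

B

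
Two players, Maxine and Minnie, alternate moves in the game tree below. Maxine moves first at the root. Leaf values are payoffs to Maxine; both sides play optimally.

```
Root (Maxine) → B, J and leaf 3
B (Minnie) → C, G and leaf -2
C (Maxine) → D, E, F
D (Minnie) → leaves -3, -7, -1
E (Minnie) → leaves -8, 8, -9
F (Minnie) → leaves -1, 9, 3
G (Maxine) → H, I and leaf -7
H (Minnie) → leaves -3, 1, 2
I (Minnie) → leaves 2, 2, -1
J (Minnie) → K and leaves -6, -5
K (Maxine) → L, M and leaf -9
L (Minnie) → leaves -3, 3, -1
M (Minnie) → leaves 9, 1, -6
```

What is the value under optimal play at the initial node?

D (Minnie): min(-3, -7, -1) = -7
E (Minnie): min(-8, 8, -9) = -9
F (Minnie): min(-1, 9, 3) = -1
C (Maxine): max(-7, -9, -1) = -1
H (Minnie): min(-3, 1, 2) = -3
I (Minnie): min(2, 2, -1) = -1
G (Maxine): max(-3, -1, -7) = -1
B (Minnie): min(-1, -1, -2) = -2
L (Minnie): min(-3, 3, -1) = -3
M (Minnie): min(9, 1, -6) = -6
K (Maxine): max(-3, -6, -9) = -3
J (Minnie): min(-3, -6, -5) = -6
Root (Maxine): max(-2, -6, 3) = 3

3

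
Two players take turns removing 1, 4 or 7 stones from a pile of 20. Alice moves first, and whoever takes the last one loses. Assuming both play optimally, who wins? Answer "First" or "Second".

First

Mark each pile size as W (mover wins) or L (mover loses):
i:   0  1  2  3  4  5  6  7  8  9 10 11 12 13 14 15 16 17 18 19 20
     W  L  W  L  W  W  L  W  W  L  W  L  W  W  L  W  W  L  W  L  W
Position 20 is W, so the first player wins.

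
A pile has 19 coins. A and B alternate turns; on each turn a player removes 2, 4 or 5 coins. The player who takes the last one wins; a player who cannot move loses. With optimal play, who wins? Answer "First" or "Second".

Compute winning (W) and losing (L) positions by backward induction:
i:   0  1  2  3  4  5  6  7  8  9 10 11 12 13 14 15 16 17 18 19
     L  L  W  W  W  W  W  L  L  W  W  W  W  W  L  L  W  W  W  W
Position 19 is W, so the first player wins.

First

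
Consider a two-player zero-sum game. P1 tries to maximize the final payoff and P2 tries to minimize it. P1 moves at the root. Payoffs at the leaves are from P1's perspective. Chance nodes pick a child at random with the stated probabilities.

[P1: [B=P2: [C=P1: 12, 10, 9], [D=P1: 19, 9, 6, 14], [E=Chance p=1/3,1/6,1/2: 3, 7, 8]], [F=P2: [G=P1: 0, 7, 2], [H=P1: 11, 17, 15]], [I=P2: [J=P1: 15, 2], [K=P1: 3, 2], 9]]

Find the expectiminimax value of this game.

7

C (P1): max(12, 10, 9) = 12
D (P1): max(19, 9, 6, 14) = 19
E (Chance): 1/3·3 + 1/6·7 + 1/2·8 = 6.17
B (P2): min(12, 19, 6.17) = 6.17
G (P1): max(0, 7, 2) = 7
H (P1): max(11, 17, 15) = 17
F (P2): min(7, 17) = 7
J (P1): max(15, 2) = 15
K (P1): max(3, 2) = 3
I (P2): min(15, 3, 9) = 3
Root (P1): max(6.17, 7, 3) = 7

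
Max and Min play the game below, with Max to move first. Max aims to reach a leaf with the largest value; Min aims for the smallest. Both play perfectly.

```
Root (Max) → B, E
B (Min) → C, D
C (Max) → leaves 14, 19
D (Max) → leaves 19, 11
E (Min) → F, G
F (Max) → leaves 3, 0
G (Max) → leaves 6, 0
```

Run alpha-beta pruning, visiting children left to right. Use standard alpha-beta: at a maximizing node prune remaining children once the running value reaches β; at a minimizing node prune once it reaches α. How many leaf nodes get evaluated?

5

C [α=-∞,β=+∞]: v=19
D [α=-∞,β=19]: v=19 after child 1 ≥ β → β-cutoff, skip 1
B [α=-∞,β=+∞]: v=19
F [α=19,β=+∞]: v=3
E [α=19,β=+∞]: v=3 after child 1 ≤ α → α-cutoff, skip 1
Root [α=-∞,β=+∞]: v=19
Leaves evaluated: 5 of 8.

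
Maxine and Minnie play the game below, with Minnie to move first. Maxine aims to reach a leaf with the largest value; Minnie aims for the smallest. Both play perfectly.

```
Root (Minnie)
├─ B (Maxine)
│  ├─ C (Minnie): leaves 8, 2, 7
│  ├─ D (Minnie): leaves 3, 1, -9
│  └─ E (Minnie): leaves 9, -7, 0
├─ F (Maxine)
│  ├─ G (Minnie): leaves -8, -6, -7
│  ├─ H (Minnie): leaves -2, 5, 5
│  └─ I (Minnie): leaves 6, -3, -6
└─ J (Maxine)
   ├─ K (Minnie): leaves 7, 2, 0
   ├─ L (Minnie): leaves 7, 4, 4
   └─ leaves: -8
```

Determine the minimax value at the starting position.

-2

C (Minnie): min(8, 2, 7) = 2
D (Minnie): min(3, 1, -9) = -9
E (Minnie): min(9, -7, 0) = -7
B (Maxine): max(2, -9, -7) = 2
G (Minnie): min(-8, -6, -7) = -8
H (Minnie): min(-2, 5, 5) = -2
I (Minnie): min(6, -3, -6) = -6
F (Maxine): max(-8, -2, -6) = -2
K (Minnie): min(7, 2, 0) = 0
L (Minnie): min(7, 4, 4) = 4
J (Maxine): max(0, 4, -8) = 4
Root (Minnie): min(2, -2, 4) = -2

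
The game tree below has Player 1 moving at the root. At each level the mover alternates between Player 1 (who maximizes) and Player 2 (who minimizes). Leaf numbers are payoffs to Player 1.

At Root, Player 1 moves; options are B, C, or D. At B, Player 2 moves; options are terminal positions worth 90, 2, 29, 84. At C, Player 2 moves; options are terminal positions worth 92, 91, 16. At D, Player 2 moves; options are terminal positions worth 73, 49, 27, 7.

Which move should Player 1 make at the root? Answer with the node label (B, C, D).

C

B (Player 2): min(90, 2, 29, 84) = 2
C (Player 2): min(92, 91, 16) = 16
D (Player 2): min(73, 49, 27, 7) = 7
Root (Player 1): max(2, 16, 7) = 16
Player 1 picks the child with the highest value: C (value 16).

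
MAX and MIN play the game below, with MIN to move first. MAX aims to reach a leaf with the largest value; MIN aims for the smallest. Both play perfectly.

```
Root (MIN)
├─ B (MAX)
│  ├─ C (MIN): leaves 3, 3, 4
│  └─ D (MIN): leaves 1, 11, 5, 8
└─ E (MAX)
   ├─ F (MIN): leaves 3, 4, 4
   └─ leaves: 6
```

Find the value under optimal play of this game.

3

C (MIN): min(3, 3, 4) = 3
D (MIN): min(1, 11, 5, 8) = 1
B (MAX): max(3, 1) = 3
F (MIN): min(3, 4, 4) = 3
E (MAX): max(3, 6) = 6
Root (MIN): min(3, 6) = 3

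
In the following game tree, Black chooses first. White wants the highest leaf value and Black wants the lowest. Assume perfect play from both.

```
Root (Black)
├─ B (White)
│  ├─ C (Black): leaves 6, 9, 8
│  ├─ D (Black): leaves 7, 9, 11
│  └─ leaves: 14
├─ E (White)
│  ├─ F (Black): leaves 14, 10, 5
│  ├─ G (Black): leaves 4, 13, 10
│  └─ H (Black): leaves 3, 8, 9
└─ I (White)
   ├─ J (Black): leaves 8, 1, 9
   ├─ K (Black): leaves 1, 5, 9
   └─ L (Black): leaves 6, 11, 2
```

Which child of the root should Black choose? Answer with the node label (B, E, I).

C (Black): min(6, 9, 8) = 6
D (Black): min(7, 9, 11) = 7
B (White): max(6, 7, 14) = 14
F (Black): min(14, 10, 5) = 5
G (Black): min(4, 13, 10) = 4
H (Black): min(3, 8, 9) = 3
E (White): max(5, 4, 3) = 5
J (Black): min(8, 1, 9) = 1
K (Black): min(1, 5, 9) = 1
L (Black): min(6, 11, 2) = 2
I (White): max(1, 1, 2) = 2
Root (Black): min(14, 5, 2) = 2
Black picks the child with the lowest value: I (value 2).

I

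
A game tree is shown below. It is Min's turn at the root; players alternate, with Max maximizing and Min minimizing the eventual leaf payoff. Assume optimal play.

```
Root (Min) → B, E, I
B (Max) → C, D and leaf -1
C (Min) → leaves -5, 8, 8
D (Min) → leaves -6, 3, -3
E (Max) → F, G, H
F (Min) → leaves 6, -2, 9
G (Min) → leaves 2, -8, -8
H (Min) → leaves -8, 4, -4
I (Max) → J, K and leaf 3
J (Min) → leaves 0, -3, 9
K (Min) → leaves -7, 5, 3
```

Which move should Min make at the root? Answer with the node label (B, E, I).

E

C (Min): min(-5, 8, 8) = -5
D (Min): min(-6, 3, -3) = -6
B (Max): max(-5, -6, -1) = -1
F (Min): min(6, -2, 9) = -2
G (Min): min(2, -8, -8) = -8
H (Min): min(-8, 4, -4) = -8
E (Max): max(-2, -8, -8) = -2
J (Min): min(0, -3, 9) = -3
K (Min): min(-7, 5, 3) = -7
I (Max): max(-3, -7, 3) = 3
Root (Min): min(-1, -2, 3) = -2
Min picks the child with the lowest value: E (value -2).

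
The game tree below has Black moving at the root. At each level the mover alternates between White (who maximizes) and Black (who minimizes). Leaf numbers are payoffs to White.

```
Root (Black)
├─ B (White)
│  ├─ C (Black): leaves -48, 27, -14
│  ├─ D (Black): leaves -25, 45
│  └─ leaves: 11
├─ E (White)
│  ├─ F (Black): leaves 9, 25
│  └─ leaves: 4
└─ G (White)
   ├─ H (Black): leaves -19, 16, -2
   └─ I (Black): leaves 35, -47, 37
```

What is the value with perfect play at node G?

-19

H: min(-19, 16, -2) = -19
I: min(35, -47, 37) = -47
G: max(-19, -47) = -19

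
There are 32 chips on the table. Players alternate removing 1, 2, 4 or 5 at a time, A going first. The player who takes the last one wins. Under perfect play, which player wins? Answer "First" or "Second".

First

W/L table (W = player to move can force a win):
i:   0  1  2  3  4  5  6  7  8  9 10 11 12 13 14 15 16 17 18 19 20 21 22 23 24 25 26 27 28 29 30 31 32
     L  W  W  L  W  W  L  W  W  L  W  W  L  W  W  L  W  W  L  W  W  L  W  W  L  W  W  L  W  W  L  W  W
Position 32 is W, so the first player wins.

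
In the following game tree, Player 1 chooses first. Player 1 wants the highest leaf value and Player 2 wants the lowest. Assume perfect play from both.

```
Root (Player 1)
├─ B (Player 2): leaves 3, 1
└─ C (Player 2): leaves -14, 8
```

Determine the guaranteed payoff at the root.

B (Player 2): min(3, 1) = 1
C (Player 2): min(-14, 8) = -14
Root (Player 1): max(1, -14) = 1

1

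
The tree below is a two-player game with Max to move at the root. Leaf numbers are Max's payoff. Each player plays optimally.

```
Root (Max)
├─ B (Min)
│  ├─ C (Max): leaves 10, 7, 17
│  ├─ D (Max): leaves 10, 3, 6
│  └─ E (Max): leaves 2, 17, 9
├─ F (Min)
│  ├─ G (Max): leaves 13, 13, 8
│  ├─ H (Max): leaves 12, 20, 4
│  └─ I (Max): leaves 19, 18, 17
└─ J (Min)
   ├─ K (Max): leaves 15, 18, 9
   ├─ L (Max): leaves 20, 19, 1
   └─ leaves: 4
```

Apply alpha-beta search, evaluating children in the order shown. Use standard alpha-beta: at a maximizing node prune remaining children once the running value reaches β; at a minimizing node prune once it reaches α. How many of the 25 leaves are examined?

C [α=-∞,β=+∞]: v=17
D [α=-∞,β=17]: v=10
E [α=-∞,β=10]: v=17 after child 2 ≥ β → β-cutoff, skip 1
B [α=-∞,β=+∞]: v=10
G [α=10,β=+∞]: v=13
H [α=10,β=13]: v=20 after child 2 ≥ β → β-cutoff, skip 1
I [α=10,β=13]: v=19 after child 1 ≥ β → β-cutoff, skip 2
F [α=10,β=+∞]: v=13
K [α=13,β=+∞]: v=18
L [α=13,β=18]: v=20 after child 1 ≥ β → β-cutoff, skip 2
J [α=13,β=+∞]: v=4
Root [α=-∞,β=+∞]: v=13
Leaves evaluated: 19 of 25.

19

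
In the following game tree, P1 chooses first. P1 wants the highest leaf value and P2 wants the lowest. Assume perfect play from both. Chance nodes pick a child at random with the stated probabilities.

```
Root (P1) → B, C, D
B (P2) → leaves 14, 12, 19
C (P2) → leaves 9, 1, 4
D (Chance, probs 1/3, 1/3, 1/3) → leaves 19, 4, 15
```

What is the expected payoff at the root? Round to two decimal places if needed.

B (P2): min(14, 12, 19) = 12
C (P2): min(9, 1, 4) = 1
D (Chance): 1/3·19 + 1/3·4 + 1/3·15 = 12.67
Root (P1): max(12, 1, 12.67) = 12.67

12.67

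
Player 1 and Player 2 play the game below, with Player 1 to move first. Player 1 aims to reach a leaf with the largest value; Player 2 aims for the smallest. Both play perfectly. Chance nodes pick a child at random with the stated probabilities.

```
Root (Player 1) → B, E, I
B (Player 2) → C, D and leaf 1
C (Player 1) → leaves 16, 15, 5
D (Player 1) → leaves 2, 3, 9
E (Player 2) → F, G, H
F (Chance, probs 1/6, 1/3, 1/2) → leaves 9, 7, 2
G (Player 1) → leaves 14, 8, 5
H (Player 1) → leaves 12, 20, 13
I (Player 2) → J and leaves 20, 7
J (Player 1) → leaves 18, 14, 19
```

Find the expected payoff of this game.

C (Player 1): max(16, 15, 5) = 16
D (Player 1): max(2, 3, 9) = 9
B (Player 2): min(16, 9, 1) = 1
F (Chance): 1/6·9 + 1/3·7 + 1/2·2 = 4.83
G (Player 1): max(14, 8, 5) = 14
H (Player 1): max(12, 20, 13) = 20
E (Player 2): min(4.83, 14, 20) = 4.83
J (Player 1): max(18, 14, 19) = 19
I (Player 2): min(19, 20, 7) = 7
Root (Player 1): max(1, 4.83, 7) = 7

7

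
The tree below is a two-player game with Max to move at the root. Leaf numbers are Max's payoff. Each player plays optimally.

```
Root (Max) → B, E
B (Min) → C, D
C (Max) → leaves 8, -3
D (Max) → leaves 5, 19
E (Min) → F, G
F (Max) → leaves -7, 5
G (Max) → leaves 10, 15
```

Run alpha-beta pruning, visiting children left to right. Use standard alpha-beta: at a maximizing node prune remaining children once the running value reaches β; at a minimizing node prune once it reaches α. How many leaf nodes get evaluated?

6

C [α=-∞,β=+∞]: v=8
D [α=-∞,β=8]: v=19
B [α=-∞,β=+∞]: v=8
F [α=8,β=+∞]: v=5
E [α=8,β=+∞]: v=5 after child 1 ≤ α → α-cutoff, skip 1
Root [α=-∞,β=+∞]: v=8
Leaves evaluated: 6 of 8.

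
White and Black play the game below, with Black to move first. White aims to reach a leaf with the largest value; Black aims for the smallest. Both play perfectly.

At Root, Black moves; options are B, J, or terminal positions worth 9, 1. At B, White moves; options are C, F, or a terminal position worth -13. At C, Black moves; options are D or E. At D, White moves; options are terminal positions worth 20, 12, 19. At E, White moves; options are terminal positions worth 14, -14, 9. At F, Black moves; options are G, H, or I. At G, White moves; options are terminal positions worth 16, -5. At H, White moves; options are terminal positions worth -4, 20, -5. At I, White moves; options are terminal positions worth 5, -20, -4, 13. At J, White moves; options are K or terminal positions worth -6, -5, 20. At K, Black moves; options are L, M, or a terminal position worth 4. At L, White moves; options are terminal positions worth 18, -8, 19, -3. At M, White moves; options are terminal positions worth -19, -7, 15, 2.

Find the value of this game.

1

D (White): max(20, 12, 19) = 20
E (White): max(14, -14, 9) = 14
C (Black): min(20, 14) = 14
G (White): max(16, -5) = 16
H (White): max(-4, 20, -5) = 20
I (White): max(5, -20, -4, 13) = 13
F (Black): min(16, 20, 13) = 13
B (White): max(14, 13, -13) = 14
L (White): max(18, -8, 19, -3) = 19
M (White): max(-19, -7, 15, 2) = 15
K (Black): min(19, 15, 4) = 4
J (White): max(4, -6, -5, 20) = 20
Root (Black): min(14, 20, 9, 1) = 1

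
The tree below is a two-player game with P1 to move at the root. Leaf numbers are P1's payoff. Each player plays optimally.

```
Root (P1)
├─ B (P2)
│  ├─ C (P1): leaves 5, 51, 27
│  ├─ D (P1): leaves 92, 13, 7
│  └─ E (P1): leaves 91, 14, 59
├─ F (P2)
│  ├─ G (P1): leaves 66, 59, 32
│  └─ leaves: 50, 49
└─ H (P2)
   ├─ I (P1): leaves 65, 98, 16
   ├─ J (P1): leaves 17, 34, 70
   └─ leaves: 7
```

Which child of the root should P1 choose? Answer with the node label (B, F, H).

B

C (P1): max(5, 51, 27) = 51
D (P1): max(92, 13, 7) = 92
E (P1): max(91, 14, 59) = 91
B (P2): min(51, 92, 91) = 51
G (P1): max(66, 59, 32) = 66
F (P2): min(66, 50, 49) = 49
I (P1): max(65, 98, 16) = 98
J (P1): max(17, 34, 70) = 70
H (P2): min(98, 70, 7) = 7
Root (P1): max(51, 49, 7) = 51
P1 picks the child with the highest value: B (value 51).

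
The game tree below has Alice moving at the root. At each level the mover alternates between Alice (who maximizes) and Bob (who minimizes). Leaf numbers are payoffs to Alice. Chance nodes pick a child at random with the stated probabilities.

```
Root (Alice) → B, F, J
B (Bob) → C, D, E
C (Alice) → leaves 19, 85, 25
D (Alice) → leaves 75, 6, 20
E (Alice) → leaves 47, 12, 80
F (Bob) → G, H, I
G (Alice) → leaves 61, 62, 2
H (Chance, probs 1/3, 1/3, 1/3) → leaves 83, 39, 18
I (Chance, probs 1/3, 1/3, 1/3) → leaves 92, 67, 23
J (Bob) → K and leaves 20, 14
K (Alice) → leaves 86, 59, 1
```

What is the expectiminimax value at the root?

C (Alice): max(19, 85, 25) = 85
D (Alice): max(75, 6, 20) = 75
E (Alice): max(47, 12, 80) = 80
B (Bob): min(85, 75, 80) = 75
G (Alice): max(61, 62, 2) = 62
H (Chance): 1/3·83 + 1/3·39 + 1/3·18 = 46.67
I (Chance): 1/3·92 + 1/3·67 + 1/3·23 = 60.67
F (Bob): min(62, 46.67, 60.67) = 46.67
K (Alice): max(86, 59, 1) = 86
J (Bob): min(86, 20, 14) = 14
Root (Alice): max(75, 46.67, 14) = 75

75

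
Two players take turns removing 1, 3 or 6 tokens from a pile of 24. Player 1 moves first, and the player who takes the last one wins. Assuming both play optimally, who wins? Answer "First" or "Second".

Compute winning (W) and losing (L) positions by backward induction:
i:   0  1  2  3  4  5  6  7  8  9 10 11 12 13 14 15 16 17 18 19 20 21 22 23 24
     L  W  L  W  L  W  W  W  W  L  W  L  W  L  W  W  W  W  L  W  L  W  L  W  W
Position 24 is W, so the first player wins.

First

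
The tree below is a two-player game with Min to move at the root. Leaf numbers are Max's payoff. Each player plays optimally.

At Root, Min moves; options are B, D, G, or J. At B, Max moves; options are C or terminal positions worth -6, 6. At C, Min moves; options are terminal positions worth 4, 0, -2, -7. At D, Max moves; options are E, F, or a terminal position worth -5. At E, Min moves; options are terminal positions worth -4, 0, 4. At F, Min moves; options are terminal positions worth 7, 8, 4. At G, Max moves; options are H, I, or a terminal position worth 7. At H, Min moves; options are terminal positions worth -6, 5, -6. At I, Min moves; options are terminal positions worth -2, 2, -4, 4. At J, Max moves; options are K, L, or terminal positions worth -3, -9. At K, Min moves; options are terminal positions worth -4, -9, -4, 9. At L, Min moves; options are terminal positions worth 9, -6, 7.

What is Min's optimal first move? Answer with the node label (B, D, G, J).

C (Min): min(4, 0, -2, -7) = -7
B (Max): max(-7, -6, 6) = 6
E (Min): min(-4, 0, 4) = -4
F (Min): min(7, 8, 4) = 4
D (Max): max(-4, 4, -5) = 4
H (Min): min(-6, 5, -6) = -6
I (Min): min(-2, 2, -4, 4) = -4
G (Max): max(-6, -4, 7) = 7
K (Min): min(-4, -9, -4, 9) = -9
L (Min): min(9, -6, 7) = -6
J (Max): max(-9, -6, -3, -9) = -3
Root (Min): min(6, 4, 7, -3) = -3
Min picks the child with the lowest value: J (value -3).

J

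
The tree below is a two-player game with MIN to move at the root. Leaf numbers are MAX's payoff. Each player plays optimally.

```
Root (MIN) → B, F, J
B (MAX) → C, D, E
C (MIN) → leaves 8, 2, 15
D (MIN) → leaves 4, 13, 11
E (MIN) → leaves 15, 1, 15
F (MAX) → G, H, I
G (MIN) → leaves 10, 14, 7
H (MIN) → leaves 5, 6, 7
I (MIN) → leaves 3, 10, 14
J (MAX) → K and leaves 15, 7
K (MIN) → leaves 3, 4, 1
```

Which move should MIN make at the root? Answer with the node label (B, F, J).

B

C (MIN): min(8, 2, 15) = 2
D (MIN): min(4, 13, 11) = 4
E (MIN): min(15, 1, 15) = 1
B (MAX): max(2, 4, 1) = 4
G (MIN): min(10, 14, 7) = 7
H (MIN): min(5, 6, 7) = 5
I (MIN): min(3, 10, 14) = 3
F (MAX): max(7, 5, 3) = 7
K (MIN): min(3, 4, 1) = 1
J (MAX): max(1, 15, 7) = 15
Root (MIN): min(4, 7, 15) = 4
MIN picks the child with the lowest value: B (value 4).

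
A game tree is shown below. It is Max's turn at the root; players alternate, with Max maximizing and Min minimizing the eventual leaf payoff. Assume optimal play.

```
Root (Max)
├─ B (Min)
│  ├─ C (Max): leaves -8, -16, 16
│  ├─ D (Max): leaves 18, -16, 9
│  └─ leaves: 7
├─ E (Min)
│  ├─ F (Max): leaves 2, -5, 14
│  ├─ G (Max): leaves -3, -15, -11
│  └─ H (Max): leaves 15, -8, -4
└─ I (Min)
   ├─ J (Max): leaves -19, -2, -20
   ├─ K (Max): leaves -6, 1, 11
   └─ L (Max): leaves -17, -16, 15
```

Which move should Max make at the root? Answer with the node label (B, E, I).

B

C (Max): max(-8, -16, 16) = 16
D (Max): max(18, -16, 9) = 18
B (Min): min(16, 18, 7) = 7
F (Max): max(2, -5, 14) = 14
G (Max): max(-3, -15, -11) = -3
H (Max): max(15, -8, -4) = 15
E (Min): min(14, -3, 15) = -3
J (Max): max(-19, -2, -20) = -2
K (Max): max(-6, 1, 11) = 11
L (Max): max(-17, -16, 15) = 15
I (Min): min(-2, 11, 15) = -2
Root (Max): max(7, -3, -2) = 7
Max picks the child with the highest value: B (value 7).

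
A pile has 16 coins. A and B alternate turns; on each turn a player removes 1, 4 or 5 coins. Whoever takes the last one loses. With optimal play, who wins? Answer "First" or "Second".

First

i:   0  1  2  3  4  5  6  7  8  9 10 11 12 13 14 15 16
     W  L  W  L  W  W  W  W  W  L  W  L  W  W  W  W  W
Position 16 is W, so the first player wins.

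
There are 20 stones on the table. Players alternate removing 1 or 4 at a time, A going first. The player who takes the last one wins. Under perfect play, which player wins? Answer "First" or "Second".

Second

Compute winning (W) and losing (L) positions by backward induction:
i:   0  1  2  3  4  5  6  7  8  9 10 11 12 13 14 15 16 17 18 19 20
     L  W  L  W  W  L  W  L  W  W  L  W  L  W  W  L  W  L  W  W  L
Position 20 is L, so the second player wins.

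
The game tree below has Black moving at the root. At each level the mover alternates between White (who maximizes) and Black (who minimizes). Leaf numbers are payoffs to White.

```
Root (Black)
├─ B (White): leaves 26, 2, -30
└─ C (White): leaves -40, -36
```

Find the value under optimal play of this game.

B (White): max(26, 2, -30) = 26
C (White): max(-40, -36) = -36
Root (Black): min(26, -36) = -36

-36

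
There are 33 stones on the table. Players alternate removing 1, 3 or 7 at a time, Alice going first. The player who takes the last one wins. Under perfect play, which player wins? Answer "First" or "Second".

First

W/L table (W = player to move can force a win):
i:   0  1  2  3  4  5  6  7  8  9 10 11 12 13 14 15 16 17 18 19 20 21 22 23 24 25 26 27 28 29 30 31 32 33
     L  W  L  W  L  W  L  W  L  W  L  W  L  W  L  W  L  W  L  W  L  W  L  W  L  W  L  W  L  W  L  W  L  W
Position 33 is W, so the first player wins.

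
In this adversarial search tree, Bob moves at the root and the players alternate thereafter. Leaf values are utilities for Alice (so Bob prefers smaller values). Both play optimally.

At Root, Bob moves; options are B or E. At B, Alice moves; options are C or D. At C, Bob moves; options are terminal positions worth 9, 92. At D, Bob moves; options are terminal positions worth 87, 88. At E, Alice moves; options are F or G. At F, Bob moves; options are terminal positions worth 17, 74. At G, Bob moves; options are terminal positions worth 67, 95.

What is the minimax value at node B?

C: min(9, 92) = 9
D: min(87, 88) = 87
B: max(9, 87) = 87

87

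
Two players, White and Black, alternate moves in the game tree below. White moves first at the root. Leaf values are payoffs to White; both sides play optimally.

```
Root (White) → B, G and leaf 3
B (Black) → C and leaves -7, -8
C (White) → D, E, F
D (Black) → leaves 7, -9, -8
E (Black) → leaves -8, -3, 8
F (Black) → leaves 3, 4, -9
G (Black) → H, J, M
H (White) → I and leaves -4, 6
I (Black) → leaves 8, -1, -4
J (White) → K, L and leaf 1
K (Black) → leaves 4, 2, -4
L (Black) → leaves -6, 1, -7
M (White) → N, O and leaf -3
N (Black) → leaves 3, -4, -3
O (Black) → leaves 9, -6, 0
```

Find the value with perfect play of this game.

3

D (Black): min(7, -9, -8) = -9
E (Black): min(-8, -3, 8) = -8
F (Black): min(3, 4, -9) = -9
C (White): max(-9, -8, -9) = -8
B (Black): min(-8, -7, -8) = -8
I (Black): min(8, -1, -4) = -4
H (White): max(-4, -4, 6) = 6
K (Black): min(4, 2, -4) = -4
L (Black): min(-6, 1, -7) = -7
J (White): max(-4, -7, 1) = 1
N (Black): min(3, -4, -3) = -4
O (Black): min(9, -6, 0) = -6
M (White): max(-4, -6, -3) = -3
G (Black): min(6, 1, -3) = -3
Root (White): max(-8, -3, 3) = 3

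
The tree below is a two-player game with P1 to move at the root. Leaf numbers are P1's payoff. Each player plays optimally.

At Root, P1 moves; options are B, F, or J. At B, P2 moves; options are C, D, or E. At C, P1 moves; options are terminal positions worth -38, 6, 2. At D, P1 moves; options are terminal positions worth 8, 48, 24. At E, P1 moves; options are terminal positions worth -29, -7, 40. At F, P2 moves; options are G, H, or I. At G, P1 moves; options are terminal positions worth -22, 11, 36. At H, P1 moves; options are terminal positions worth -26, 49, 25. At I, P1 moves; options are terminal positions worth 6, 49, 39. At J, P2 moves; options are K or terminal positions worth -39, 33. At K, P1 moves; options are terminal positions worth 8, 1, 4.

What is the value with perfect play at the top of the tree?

C (P1): max(-38, 6, 2) = 6
D (P1): max(8, 48, 24) = 48
E (P1): max(-29, -7, 40) = 40
B (P2): min(6, 48, 40) = 6
G (P1): max(-22, 11, 36) = 36
H (P1): max(-26, 49, 25) = 49
I (P1): max(6, 49, 39) = 49
F (P2): min(36, 49, 49) = 36
K (P1): max(8, 1, 4) = 8
J (P2): min(8, -39, 33) = -39
Root (P1): max(6, 36, -39) = 36

36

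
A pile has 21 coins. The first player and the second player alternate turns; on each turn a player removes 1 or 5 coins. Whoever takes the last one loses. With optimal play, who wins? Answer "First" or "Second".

Second

Mark each pile size as W (mover wins) or L (mover loses):
i:   0  1  2  3  4  5  6  7  8  9 10 11 12 13 14 15 16 17 18 19 20 21
     W  L  W  L  W  L  W  L  W  L  W  L  W  L  W  L  W  L  W  L  W  L
Position 21 is L, so the second player wins.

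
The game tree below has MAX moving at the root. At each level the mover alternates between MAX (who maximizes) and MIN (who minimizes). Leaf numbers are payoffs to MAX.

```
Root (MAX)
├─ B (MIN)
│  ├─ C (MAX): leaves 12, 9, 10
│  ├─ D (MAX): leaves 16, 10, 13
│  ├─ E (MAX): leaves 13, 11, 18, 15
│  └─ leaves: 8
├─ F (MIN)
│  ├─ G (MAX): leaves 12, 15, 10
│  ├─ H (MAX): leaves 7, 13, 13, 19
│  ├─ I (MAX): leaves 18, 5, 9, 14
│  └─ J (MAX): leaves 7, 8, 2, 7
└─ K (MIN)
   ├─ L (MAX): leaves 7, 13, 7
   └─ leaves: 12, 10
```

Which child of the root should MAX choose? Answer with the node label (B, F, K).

C (MAX): max(12, 9, 10) = 12
D (MAX): max(16, 10, 13) = 16
E (MAX): max(13, 11, 18, 15) = 18
B (MIN): min(12, 16, 18, 8) = 8
G (MAX): max(12, 15, 10) = 15
H (MAX): max(7, 13, 13, 19) = 19
I (MAX): max(18, 5, 9, 14) = 18
J (MAX): max(7, 8, 2, 7) = 8
F (MIN): min(15, 19, 18, 8) = 8
L (MAX): max(7, 13, 7) = 13
K (MIN): min(13, 12, 10) = 10
Root (MAX): max(8, 8, 10) = 10
MAX picks the child with the highest value: K (value 10).

K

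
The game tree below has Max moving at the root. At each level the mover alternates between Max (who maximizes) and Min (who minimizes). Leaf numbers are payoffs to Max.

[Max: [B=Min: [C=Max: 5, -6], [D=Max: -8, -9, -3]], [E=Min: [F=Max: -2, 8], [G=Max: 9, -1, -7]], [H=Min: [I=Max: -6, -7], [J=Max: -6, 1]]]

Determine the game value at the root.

8

C (Max): max(5, -6) = 5
D (Max): max(-8, -9, -3) = -3
B (Min): min(5, -3) = -3
F (Max): max(-2, 8) = 8
G (Max): max(9, -1, -7) = 9
E (Min): min(8, 9) = 8
I (Max): max(-6, -7) = -6
J (Max): max(-6, 1) = 1
H (Min): min(-6, 1) = -6
Root (Max): max(-3, 8, -6) = 8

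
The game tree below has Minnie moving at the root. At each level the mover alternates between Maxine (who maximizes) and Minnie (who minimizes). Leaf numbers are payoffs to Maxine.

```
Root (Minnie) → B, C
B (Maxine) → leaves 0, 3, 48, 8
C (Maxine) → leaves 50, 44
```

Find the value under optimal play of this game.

48

B (Maxine): max(0, 3, 48, 8) = 48
C (Maxine): max(50, 44) = 50
Root (Minnie): min(48, 50) = 48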